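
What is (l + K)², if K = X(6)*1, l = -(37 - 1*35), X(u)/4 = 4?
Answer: 196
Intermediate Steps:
X(u) = 16 (X(u) = 4*4 = 16)
l = -2 (l = -(37 - 35) = -1*2 = -2)
K = 16 (K = 16*1 = 16)
(l + K)² = (-2 + 16)² = 14² = 196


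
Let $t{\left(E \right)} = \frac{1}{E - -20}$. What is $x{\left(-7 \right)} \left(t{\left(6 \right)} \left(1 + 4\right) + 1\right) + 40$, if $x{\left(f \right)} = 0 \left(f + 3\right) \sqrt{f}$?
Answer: $40$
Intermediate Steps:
$x{\left(f \right)} = 0$ ($x{\left(f \right)} = 0 \left(3 + f\right) \sqrt{f} = 0 \sqrt{f} = 0$)
$t{\left(E \right)} = \frac{1}{20 + E}$ ($t{\left(E \right)} = \frac{1}{E + 20} = \frac{1}{20 + E}$)
$x{\left(-7 \right)} \left(t{\left(6 \right)} \left(1 + 4\right) + 1\right) + 40 = 0 \left(\frac{1 + 4}{20 + 6} + 1\right) + 40 = 0 \left(\frac{1}{26} \cdot 5 + 1\right) + 40 = 0 \left(\frac{5}{26} + 1\right) + 40 = 0 \cdot \frac{31}{26} + 40 = 0 + 40 = 40$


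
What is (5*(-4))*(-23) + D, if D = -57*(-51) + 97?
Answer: 3464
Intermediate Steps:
D = 3004 (D = 2907 + 97 = 3004)
(5*(-4))*(-23) + D = (5*(-4))*(-23) + 3004 = -20*(-23) + 3004 = 460 + 3004 = 3464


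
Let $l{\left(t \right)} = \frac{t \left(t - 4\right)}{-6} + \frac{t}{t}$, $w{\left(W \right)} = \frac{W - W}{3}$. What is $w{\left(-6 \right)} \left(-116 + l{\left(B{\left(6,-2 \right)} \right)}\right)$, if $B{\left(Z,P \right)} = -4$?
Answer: $0$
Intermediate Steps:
$w{\left(W \right)} = 0$ ($w{\left(W \right)} = 0 \cdot \frac{1}{3} = 0$)
$l{\left(t \right)} = 1 - \frac{t \left(-4 + t\right)}{6}$ ($l{\left(t \right)} = t \left(-4 + t\right) \left(- \frac{1}{6}\right) + 1 = - \frac{t \left(-4 + t\right)}{6} + 1 = 1 - \frac{t \left(-4 + t\right)}{6}$)
$w{\left(-6 \right)} \left(-116 + l{\left(B{\left(6,-2 \right)} \right)}\right) = 0 \left(-116 + \left(1 - \frac{\left(-4\right)^{2}}{6} + \frac{2}{3} \left(-4\right)\right)\right) = 0 \left(-116 - \frac{13}{3}\right) = 0 \left(- \frac{361}{3}\right) = 0$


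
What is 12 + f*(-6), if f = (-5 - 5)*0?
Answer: 12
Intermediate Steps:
f = 0 (f = -10*0 = 0)
12 + f*(-6) = 12 + 0*(-6) = 12 + 0 = 12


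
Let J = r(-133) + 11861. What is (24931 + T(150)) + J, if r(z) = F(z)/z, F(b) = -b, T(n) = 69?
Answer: 36860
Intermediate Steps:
r(z) = -1 (r(z) = (-z)/z = -1)
J = 11860 (J = -1 + 11861 = 11860)
(24931 + T(150)) + J = (24931 + 69) + 11860 = 25000 + 11860 = 36860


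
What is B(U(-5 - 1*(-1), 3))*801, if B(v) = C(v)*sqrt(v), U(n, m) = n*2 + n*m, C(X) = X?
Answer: -32040*I*sqrt(5) ≈ -71644.0*I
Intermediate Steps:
U(n, m) = 2*n + m*n
B(v) = v**(3/2) (B(v) = v*sqrt(v) = v**(3/2))
B(U(-5 - 1*(-1), 3))*801 = ((-5 - 1*(-1))*(2 + 3))**(3/2)*801 = ((-5 + 1)*5)**(3/2)*801 = (-4*5)**(3/2)*801 = (-20)**(3/2)*801 = -40*I*sqrt(5)*801 = -32040*I*sqrt(5)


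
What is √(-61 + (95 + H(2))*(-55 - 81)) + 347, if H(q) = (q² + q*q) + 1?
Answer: 347 + I*√14205 ≈ 347.0 + 119.18*I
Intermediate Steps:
H(q) = 1 + 2*q² (H(q) = (q² + q²) + 1 = 2*q² + 1 = 1 + 2*q²)
√(-61 + (95 + H(2))*(-55 - 81)) + 347 = √(-61 + (95 + (1 + 2*2²))*(-55 - 81)) + 347 = √(-61 + (95 + (1 + 2*4))*(-136)) + 347 = √(-61 + (95 + (1 + 8))*(-136)) + 347 = √(-61 + (95 + 9)*(-136)) + 347 = √(-61 + 104*(-136)) + 347 = √(-61 - 14144) + 347 = √(-14205) + 347 = I*√14205 + 347 = 347 + I*√14205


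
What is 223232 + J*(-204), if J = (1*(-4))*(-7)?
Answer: 217520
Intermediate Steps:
J = 28 (J = -4*(-7) = 28)
223232 + J*(-204) = 223232 + 28*(-204) = 223232 - 5712 = 217520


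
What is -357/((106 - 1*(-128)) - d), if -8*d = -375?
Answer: -952/499 ≈ -1.9078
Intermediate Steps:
d = 375/8 (d = -⅛*(-375) = 375/8 ≈ 46.875)
-357/((106 - 1*(-128)) - d) = -357/((106 - 1*(-128)) - 1*375/8) = -357/((106 + 128) - 375/8) = -357/(234 - 375/8) = -357/1497/8 = -357*8/1497 = -952/499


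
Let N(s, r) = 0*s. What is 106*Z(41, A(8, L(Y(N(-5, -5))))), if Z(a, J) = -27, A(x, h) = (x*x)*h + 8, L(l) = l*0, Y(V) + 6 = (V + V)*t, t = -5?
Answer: -2862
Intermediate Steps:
N(s, r) = 0
Y(V) = -6 - 10*V (Y(V) = -6 + (V + V)*(-5) = -6 + (2*V)*(-5) = -6 - 10*V)
L(l) = 0
A(x, h) = 8 + h*x² (A(x, h) = x²*h + 8 = h*x² + 8 = 8 + h*x²)
106*Z(41, A(8, L(Y(N(-5, -5))))) = 106*(-27) = -2862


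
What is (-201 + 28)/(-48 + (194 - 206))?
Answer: 173/60 ≈ 2.8833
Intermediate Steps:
(-201 + 28)/(-48 + (194 - 206)) = -173/(-48 - 12) = -173/(-60) = -173*(-1/60) = 173/60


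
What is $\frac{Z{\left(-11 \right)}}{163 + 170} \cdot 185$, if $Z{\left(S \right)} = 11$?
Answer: $\frac{55}{9} \approx 6.1111$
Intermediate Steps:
$\frac{Z{\left(-11 \right)}}{163 + 170} \cdot 185 = \frac{11}{163 + 170} \cdot 185 = \frac{11}{333} \cdot 185 = \frac{55}{9}$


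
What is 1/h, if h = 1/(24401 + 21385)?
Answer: 45786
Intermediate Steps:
h = 1/45786 ≈ 2.1841e-5
1/h = 1/(1/45786) = 45786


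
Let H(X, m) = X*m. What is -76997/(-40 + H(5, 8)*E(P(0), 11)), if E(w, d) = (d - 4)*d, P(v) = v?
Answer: -76997/3040 ≈ -25.328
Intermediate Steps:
E(w, d) = d*(-4 + d) (E(w, d) = (-4 + d)*d = d*(-4 + d))
-76997/(-40 + H(5, 8)*E(P(0), 11)) = -76997/(-40 + (5*8)*(11*(-4 + 11))) = -76997/(-40 + 40*(11*7)) = -76997/(-40 + 40*77) = -76997/(-40 + 3080) = -76997/3040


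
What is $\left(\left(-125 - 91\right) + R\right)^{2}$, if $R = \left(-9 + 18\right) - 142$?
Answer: $121801$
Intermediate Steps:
$R = -133$ ($R = 9 - 142 = -133$)
$\left(\left(-125 - 91\right) + R\right)^{2} = \left(\left(-125 - 91\right) - 133\right)^{2} = \left(-216 - 133\right)^{2} = \left(-349\right)^{2} = 121801$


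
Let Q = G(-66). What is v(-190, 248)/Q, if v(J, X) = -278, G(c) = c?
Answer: 139/33 ≈ 4.2121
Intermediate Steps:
Q = -66
v(-190, 248)/Q = -278/(-66) = -278*(-1/66) = 139/33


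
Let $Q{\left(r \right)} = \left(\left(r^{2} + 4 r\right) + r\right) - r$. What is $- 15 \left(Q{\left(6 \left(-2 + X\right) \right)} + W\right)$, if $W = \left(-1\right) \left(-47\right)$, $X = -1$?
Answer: $-4485$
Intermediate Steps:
$Q{\left(r \right)} = r^{2} + 4 r$ ($Q{\left(r \right)} = \left(r^{2} + 5 r\right) - r = r^{2} + 4 r$)
$W = 47$
$- 15 \left(Q{\left(6 \left(-2 + X\right) \right)} + W\right) = - 15 \left(6 \left(-2 - 1\right) \left(4 + 6 \left(-2 - 1\right)\right) + 47\right) = - 15 \left(6 \left(-3\right) \left(4 + 6 \left(-3\right)\right) + 47\right) = - 15 \left(- 18 \left(4 - 18\right) + 47\right) = - 15 \left(\left(-18\right) \left(-14\right) + 47\right) = - 15 \left(252 + 47\right) = \left(-15\right) 299 = -4485$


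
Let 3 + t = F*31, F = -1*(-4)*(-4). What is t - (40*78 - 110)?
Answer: -3509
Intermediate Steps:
F = -16 (F = 4*(-4) = -16)
t = -499 (t = -3 - 16*31 = -3 - 496 = -499)
t - (40*78 - 110) = -499 - (40*78 - 110) = -499 - (3120 - 110) = -499 - 1*3010 = -499 - 3010 = -3509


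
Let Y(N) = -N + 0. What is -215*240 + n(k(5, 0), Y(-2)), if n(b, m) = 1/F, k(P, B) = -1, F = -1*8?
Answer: -412801/8 ≈ -51600.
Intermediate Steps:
F = -8
Y(N) = -N
n(b, m) = -1/8 (n(b, m) = 1/(-8) = -1/8)
-215*240 + n(k(5, 0), Y(-2)) = -215*240 - 1/8 = -51600 - 1/8 = -412801/8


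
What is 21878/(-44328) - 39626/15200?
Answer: -130567933/42111600 ≈ -3.1005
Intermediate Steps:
21878/(-44328) - 39626/15200 = 21878*(-1/44328) - 39626*1/15200 = -10939/22164 - 19813/7600 = -130567933/42111600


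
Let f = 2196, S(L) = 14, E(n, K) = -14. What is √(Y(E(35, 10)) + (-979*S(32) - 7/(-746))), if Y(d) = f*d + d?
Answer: 13*I*√146419658/746 ≈ 210.86*I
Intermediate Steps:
Y(d) = 2197*d (Y(d) = 2196*d + d = 2197*d)
√(Y(E(35, 10)) + (-979*S(32) - 7/(-746))) = √(2197*(-14) + (-979*14 - 7/(-746))) = √(-30758 + (-13706 - 7*(-1/746))) = √(-30758 + (-13706 + 7/746)) = √(-30758 - 10224669/746) = √(-33170137/746) = 13*I*√146419658/746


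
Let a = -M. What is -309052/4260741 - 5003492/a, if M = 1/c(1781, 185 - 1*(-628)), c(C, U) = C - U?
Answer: 20636388835020644/4260741 ≈ 4.8434e+9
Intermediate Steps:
M = 1/968 (M = 1/(1781 - (185 - 1*(-628))) = 1/(1781 - (185 + 628)) = 1/(1781 - 1*813) = 1/(1781 - 813) = 1/968 ≈ 0.0010331)
a = -1/968 (a = -1*1/968 = -1/968 ≈ -0.0010331)
-309052/4260741 - 5003492/a = -309052/4260741 - 5003492/(-1/968) = -309052*1/4260741 - 5003492*(-968) = -309052/4260741 + 4843380256 = 20636388835020644/4260741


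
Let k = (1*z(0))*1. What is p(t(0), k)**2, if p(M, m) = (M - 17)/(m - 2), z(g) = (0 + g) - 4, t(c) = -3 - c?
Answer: 100/9 ≈ 11.111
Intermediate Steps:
z(g) = -4 + g (z(g) = g - 4 = -4 + g)
k = -4 (k = (1*(-4 + 0))*1 = (1*(-4))*1 = -4*1 = -4)
p(M, m) = (-17 + M)/(-2 + m)
p(t(0), k)**2 = ((-17 + (-3 - 1*0))/(-2 - 4))**2 = ((-17 + (-3 + 0))/(-6))**2 = (-(-17 - 3)/6)**2 = (-1/6*(-20))**2 = (10/3)**2 = 100/9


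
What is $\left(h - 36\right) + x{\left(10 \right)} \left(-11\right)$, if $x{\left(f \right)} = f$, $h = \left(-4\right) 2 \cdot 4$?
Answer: $-178$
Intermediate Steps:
$h = -32$ ($h = \left(-8\right) 4 = -32$)
$\left(h - 36\right) + x{\left(10 \right)} \left(-11\right) = \left(-32 - 36\right) + 10 \left(-11\right) = \left(-32 - 36\right) - 110 = -68 - 110 = -178$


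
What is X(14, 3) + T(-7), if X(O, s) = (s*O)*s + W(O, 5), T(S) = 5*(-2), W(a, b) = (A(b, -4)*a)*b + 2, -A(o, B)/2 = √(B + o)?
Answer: -22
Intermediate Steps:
A(o, B) = -2*√(B + o)
W(a, b) = 2 - 2*a*b*√(-4 + b) (W(a, b) = ((-2*√(-4 + b))*a)*b + 2 = (-2*a*√(-4 + b))*b + 2 = -2*a*b*√(-4 + b) + 2 = 2 - 2*a*b*√(-4 + b))
T(S) = -10
X(O, s) = 2 - 10*O + O*s² (X(O, s) = (s*O)*s + (2 - 2*O*5*√(-4 + 5)) = (O*s)*s + (2 - 2*O*5*√1) = O*s² + (2 - 2*O*5*1) = O*s² + (2 - 10*O) = 2 - 10*O + O*s²)
X(14, 3) + T(-7) = (2 - 10*14 + 14*3²) - 10 = (2 - 140 + 14*9) - 10 = (2 - 140 + 126) - 10 = -12 - 10 = -22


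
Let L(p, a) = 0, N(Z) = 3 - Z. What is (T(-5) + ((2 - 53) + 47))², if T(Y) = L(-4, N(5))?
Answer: 16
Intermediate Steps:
T(Y) = 0
(T(-5) + ((2 - 53) + 47))² = (0 + ((2 - 53) + 47))² = (0 + (-51 + 47))² = (0 - 4)² = (-4)² = 16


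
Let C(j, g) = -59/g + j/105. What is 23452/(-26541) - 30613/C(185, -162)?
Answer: -921431126594/63990351 ≈ -14400.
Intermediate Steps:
C(j, g) = -59/g + j/105 (C(j, g) = -59/g + j*(1/105) = -59/g + j/105)
23452/(-26541) - 30613/C(185, -162) = 23452/(-26541) - 30613/(-59/(-162) + (1/105)*185) = 23452*(-1/26541) - 30613/(-59*(-1/162) + 37/21) = -23452/26541 - 30613/(59/162 + 37/21) = -23452/26541 - 30613/2411/1134 = -23452/26541 - 30613*1134/2411 = -23452/26541 - 34715142/2411 = -921431126594/63990351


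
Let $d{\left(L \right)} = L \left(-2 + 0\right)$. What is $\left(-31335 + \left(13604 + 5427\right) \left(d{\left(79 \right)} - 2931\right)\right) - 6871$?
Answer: $-58824965$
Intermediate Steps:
$d{\left(L \right)} = - 2 L$ ($d{\left(L \right)} = L \left(-2\right) = - 2 L$)
$\left(-31335 + \left(13604 + 5427\right) \left(d{\left(79 \right)} - 2931\right)\right) - 6871 = \left(-31335 + \left(13604 + 5427\right) \left(\left(-2\right) 79 - 2931\right)\right) - 6871 = \left(-31335 + 19031 \left(-158 - 2931\right)\right) - 6871 = \left(-31335 + 19031 \left(-3089\right)\right) - 6871 = \left(-31335 - 58786759\right) - 6871 = -58818094 - 6871 = -58824965$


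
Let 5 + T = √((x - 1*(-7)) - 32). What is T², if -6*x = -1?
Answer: (30 - I*√894)²/36 ≈ 0.16667 - 49.833*I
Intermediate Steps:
x = ⅙ (x = -⅙*(-1) = ⅙ ≈ 0.16667)
T = -5 + I*√894/6 (T = -5 + √((⅙ - 1*(-7)) - 32) = -5 + √((⅙ + 7) - 32) = -5 + √(43/6 - 32) = -5 + √(-149/6) = -5 + I*√894/6 ≈ -5.0 + 4.9833*I)
T² = (-5 + I*√894/6)²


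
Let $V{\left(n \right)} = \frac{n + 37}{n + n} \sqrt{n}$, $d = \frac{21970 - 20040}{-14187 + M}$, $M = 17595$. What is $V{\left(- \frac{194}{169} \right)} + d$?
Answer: $\frac{965}{1704} - \frac{6059 i \sqrt{194}}{5044} \approx 0.56631 - 16.731 i$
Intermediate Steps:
$d = \frac{965}{1704}$ ($d = \frac{21970 - 20040}{-14187 + 17595} = \frac{1930}{3408} = 1930 \cdot \frac{1}{3408} = \frac{965}{1704} \approx 0.56631$)
$V{\left(n \right)} = \frac{37 + n}{2 \sqrt{n}}$ ($V{\left(n \right)} = \frac{37 + n}{2 n} \sqrt{n} = \frac{37 + n}{2 \sqrt{n}}$)
$V{\left(- \frac{194}{169} \right)} + d = \frac{37 - \frac{194}{169}}{2 \frac{i \sqrt{194}}{13}} + \frac{965}{1704} = \frac{1}{2} \left(- \frac{13 i \sqrt{194}}{194}\right) \frac{6059}{169} + \frac{965}{1704} = - \frac{6059 i \sqrt{194}}{5044} + \frac{965}{1704} = \frac{965}{1704} - \frac{6059 i \sqrt{194}}{5044}$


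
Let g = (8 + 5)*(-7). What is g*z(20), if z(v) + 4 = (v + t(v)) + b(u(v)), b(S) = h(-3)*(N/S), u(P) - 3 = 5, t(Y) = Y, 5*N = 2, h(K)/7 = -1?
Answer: -64883/20 ≈ -3244.1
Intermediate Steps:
h(K) = -7 (h(K) = 7*(-1) = -7)
N = ⅖ (N = (⅕)*2 = ⅖ ≈ 0.40000)
u(P) = 8 (u(P) = 3 + 5 = 8)
g = -91 (g = 13*(-7) = -91)
b(S) = -14/(5*S)
z(v) = -87/20 + 2*v (z(v) = -4 + ((v + v) - 14/5/8) = -4 + (2*v - 14/5*⅛) = -4 + (2*v - 7/20) = -4 + (-7/20 + 2*v) = -87/20 + 2*v)
g*z(20) = -91*(-87/20 + 2*20) = -91*(-87/20 + 40) = -91*713/20 = -64883/20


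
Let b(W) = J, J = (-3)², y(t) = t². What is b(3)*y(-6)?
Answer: 324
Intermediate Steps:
J = 9
b(W) = 9
b(3)*y(-6) = 9*(-6)² = 9*36 = 324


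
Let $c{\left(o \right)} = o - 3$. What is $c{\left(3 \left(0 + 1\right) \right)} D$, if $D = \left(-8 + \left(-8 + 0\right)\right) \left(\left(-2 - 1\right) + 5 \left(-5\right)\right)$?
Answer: $0$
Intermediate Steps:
$c{\left(o \right)} = -3 + o$ ($c{\left(o \right)} = o - 3 = -3 + o$)
$D = 448$ ($D = \left(-8 - 8\right) \left(\left(-2 - 1\right) - 25\right) = - 16 \left(-3 - 25\right) = \left(-16\right) \left(-28\right) = 448$)
$c{\left(3 \left(0 + 1\right) \right)} D = \left(-3 + 3 \left(0 + 1\right)\right) 448 = \left(-3 + 3 \cdot 1\right) 448 = \left(-3 + 3\right) 448 = 0 \cdot 448 = 0$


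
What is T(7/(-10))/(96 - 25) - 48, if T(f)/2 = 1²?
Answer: -3406/71 ≈ -47.972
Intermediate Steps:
T(f) = 2 (T(f) = 2*1² = 2*1 = 2)
T(7/(-10))/(96 - 25) - 48 = 2/(96 - 25) - 48 = 2/71 - 48 = -3406/71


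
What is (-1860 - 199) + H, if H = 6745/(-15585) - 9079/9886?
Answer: -63489024515/30814662 ≈ -2060.4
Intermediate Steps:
H = -41635457/30814662 (H = 6745*(-1/15585) - 9079*1/9886 = -1349/3117 - 9079/9886 = -41635457/30814662 ≈ -1.3512)
(-1860 - 199) + H = (-1860 - 199) - 41635457/30814662 = -2059 - 41635457/30814662 = -63489024515/30814662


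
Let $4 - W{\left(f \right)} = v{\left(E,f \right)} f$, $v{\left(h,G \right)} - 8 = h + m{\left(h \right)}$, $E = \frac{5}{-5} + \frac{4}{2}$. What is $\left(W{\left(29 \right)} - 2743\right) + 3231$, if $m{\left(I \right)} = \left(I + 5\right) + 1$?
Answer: $28$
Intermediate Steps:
$m{\left(I \right)} = 6 + I$ ($m{\left(I \right)} = \left(5 + I\right) + 1 = 6 + I$)
$E = 1$ ($E = 5 \left(- \frac{1}{5}\right) + 4 \cdot \frac{1}{2} = -1 + 2 = 1$)
$v{\left(h,G \right)} = 14 + 2 h$ ($v{\left(h,G \right)} = 8 + \left(h + \left(6 + h\right)\right) = 8 + \left(6 + 2 h\right) = 14 + 2 h$)
$W{\left(f \right)} = 4 - 16 f$ ($W{\left(f \right)} = 4 - \left(14 + 2 \cdot 1\right) f = 4 - \left(14 + 2\right) f = 4 - 16 f$)
$\left(W{\left(29 \right)} - 2743\right) + 3231 = \left(\left(4 - 464\right) - 2743\right) + 3231 = \left(-460 - 2743\right) + 3231 = -3203 + 3231 = 28$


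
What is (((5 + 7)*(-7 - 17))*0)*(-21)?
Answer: 0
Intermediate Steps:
(((5 + 7)*(-7 - 17))*0)*(-21) = ((12*(-24))*0)*(-21) = -288*0*(-21) = 0*(-21) = 0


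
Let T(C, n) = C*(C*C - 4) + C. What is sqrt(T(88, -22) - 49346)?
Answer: 11*sqrt(5222) ≈ 794.90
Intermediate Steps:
T(C, n) = C + C*(-4 + C**2) (T(C, n) = C*(C**2 - 4) + C = C*(-4 + C**2) + C = C + C*(-4 + C**2))
sqrt(T(88, -22) - 49346) = sqrt(88*(-3 + 88**2) - 49346) = sqrt(88*(-3 + 7744) - 49346) = sqrt(88*7741 - 49346) = sqrt(681208 - 49346) = sqrt(631862) = 11*sqrt(5222)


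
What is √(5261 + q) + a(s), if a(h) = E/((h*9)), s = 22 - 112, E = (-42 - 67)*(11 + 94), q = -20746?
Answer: 763/54 + I*√15485 ≈ 14.13 + 124.44*I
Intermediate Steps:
E = -11445 (E = -109*105 = -11445)
s = -90
a(h) = -3815/(3*h) (a(h) = -11445*1/(9*h) = -3815/(3*h))
√(5261 + q) + a(s) = √(5261 - 20746) - 3815/3/(-90) = √(-15485) - 3815/3*(-1/90) = I*√15485 + 763/54 = 763/54 + I*√15485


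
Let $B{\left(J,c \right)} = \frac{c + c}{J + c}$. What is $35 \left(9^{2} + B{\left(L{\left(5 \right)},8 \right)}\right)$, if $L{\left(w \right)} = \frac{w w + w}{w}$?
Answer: $2875$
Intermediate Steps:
$L{\left(w \right)} = \frac{w + w^{2}}{w}$ ($L{\left(w \right)} = \frac{w^{2} + w}{w} = \frac{w + w^{2}}{w}$)
$B{\left(J,c \right)} = \frac{2 c}{J + c}$
$35 \left(9^{2} + B{\left(L{\left(5 \right)},8 \right)}\right) = 35 \left(9^{2} + 2 \cdot 8 \frac{1}{\left(1 + 5\right) + 8}\right) = 35 \left(81 + 2 \cdot 8 \frac{1}{6 + 8}\right) = 35 \left(81 + 2 \cdot 8 \cdot \frac{1}{14}\right) = 35 \left(81 + \frac{8}{7}\right) = 35 \cdot \frac{575}{7} = 2875$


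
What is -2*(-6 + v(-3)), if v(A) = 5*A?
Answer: 42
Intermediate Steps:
-2*(-6 + v(-3)) = -2*(-6 + 5*(-3)) = -2*(-6 - 15) = -2*(-21) = 42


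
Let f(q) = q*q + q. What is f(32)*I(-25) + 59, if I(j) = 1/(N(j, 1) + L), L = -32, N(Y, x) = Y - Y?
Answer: 26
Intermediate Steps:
N(Y, x) = 0
f(q) = q + q² (f(q) = q² + q = q + q²)
I(j) = -1/32 (I(j) = 1/(0 - 32) = 1/(-32) = -1/32)
f(32)*I(-25) + 59 = (32*(1 + 32))*(-1/32) + 59 = (32*33)*(-1/32) + 59 = 1056*(-1/32) + 59 = -33 + 59 = 26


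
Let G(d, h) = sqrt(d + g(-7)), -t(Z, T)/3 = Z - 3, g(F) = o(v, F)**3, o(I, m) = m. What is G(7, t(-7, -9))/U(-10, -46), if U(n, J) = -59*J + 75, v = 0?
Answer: 4*I*sqrt(21)/2789 ≈ 0.0065724*I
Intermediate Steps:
U(n, J) = 75 - 59*J
g(F) = F**3
t(Z, T) = 9 - 3*Z (t(Z, T) = -3*(Z - 3) = -3*(-3 + Z) = 9 - 3*Z)
G(d, h) = sqrt(-343 + d) (G(d, h) = sqrt(d + (-7)**3) = sqrt(d - 343) = sqrt(-343 + d))
G(7, t(-7, -9))/U(-10, -46) = sqrt(-343 + 7)/(75 - 59*(-46)) = sqrt(-336)/(75 + 2714) = (4*I*sqrt(21))/2789 = (4*I*sqrt(21))*(1/2789) = 4*I*sqrt(21)/2789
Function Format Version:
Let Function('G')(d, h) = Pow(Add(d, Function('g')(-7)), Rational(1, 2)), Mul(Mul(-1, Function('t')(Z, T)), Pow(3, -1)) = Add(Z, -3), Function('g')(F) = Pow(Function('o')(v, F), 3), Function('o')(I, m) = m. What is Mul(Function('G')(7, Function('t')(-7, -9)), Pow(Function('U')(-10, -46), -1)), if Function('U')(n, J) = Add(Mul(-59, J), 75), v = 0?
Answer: Mul(Rational(4, 2789), I, Pow(21, Rational(1, 2))) ≈ Mul(0.0065724, I)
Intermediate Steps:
Function('U')(n, J) = Add(75, Mul(-59, J))
Function('g')(F) = Pow(F, 3)
Function('t')(Z, T) = Add(9, Mul(-3, Z)) (Function('t')(Z, T) = Mul(-3, Add(Z, -3)) = Mul(-3, Add(-3, Z)) = Add(9, Mul(-3, Z)))
Function('G')(d, h) = Pow(Add(-343, d), Rational(1, 2)) (Function('G')(d, h) = Pow(Add(d, Pow(-7, 3)), Rational(1, 2)) = Pow(Add(d, -343), Rational(1, 2)) = Pow(Add(-343, d), Rational(1, 2)))
Mul(Function('G')(7, Function('t')(-7, -9)), Pow(Function('U')(-10, -46), -1)) = Mul(Pow(Add(-343, 7), Rational(1, 2)), Pow(Add(75, Mul(-59, -46)), -1)) = Mul(Pow(-336, Rational(1, 2)), Pow(Add(75, 2714), -1)) = Mul(Mul(4, I, Pow(21, Rational(1, 2))), Pow(2789, -1)) = Mul(Mul(4, I, Pow(21, Rational(1, 2))), Rational(1, 2789)) = Mul(Rational(4, 2789), I, Pow(21, Rational(1, 2)))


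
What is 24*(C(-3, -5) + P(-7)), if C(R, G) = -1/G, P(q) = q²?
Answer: 5904/5 ≈ 1180.8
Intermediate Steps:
24*(C(-3, -5) + P(-7)) = 24*(-1/(-5) + (-7)²) = 24*(-1*(-⅕) + 49) = 24*(⅕ + 49) = 24*(246/5) = 5904/5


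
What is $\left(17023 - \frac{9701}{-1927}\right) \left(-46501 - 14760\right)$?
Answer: $- \frac{2010158540742}{1927} \approx -1.0432 \cdot 10^{9}$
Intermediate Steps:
$\left(17023 - \frac{9701}{-1927}\right) \left(-46501 - 14760\right) = \left(17023 - - \frac{9701}{1927}\right) \left(-61261\right) = \left(17023 + \frac{9701}{1927}\right) \left(-61261\right) = \frac{32813022}{1927} \left(-61261\right) = - \frac{2010158540742}{1927}$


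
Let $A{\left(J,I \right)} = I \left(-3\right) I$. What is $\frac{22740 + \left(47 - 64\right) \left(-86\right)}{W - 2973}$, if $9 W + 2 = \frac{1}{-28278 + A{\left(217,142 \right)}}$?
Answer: $- \frac{19335703860}{2375396431} \approx -8.14$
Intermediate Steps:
$A{\left(J,I \right)} = - 3 I^{2}$ ($A{\left(J,I \right)} = - 3 I I = - 3 I^{2}$)
$W = - \frac{177541}{798930}$ ($W = - \frac{2}{9} + \frac{1}{9 \left(-28278 - 3 \cdot 142^{2}\right)} = - \frac{2}{9} + \frac{1}{9 \left(-28278 - 60492\right)} = - \frac{2}{9} + \frac{1}{9 \left(-88770\right)} = - \frac{2}{9} + \frac{1}{9} \left(- \frac{1}{88770}\right) = - \frac{2}{9} - \frac{1}{798930} = - \frac{177541}{798930} \approx -0.22222$)
$\frac{22740 + \left(47 - 64\right) \left(-86\right)}{W - 2973} = \frac{22740 + \left(47 - 64\right) \left(-86\right)}{- \frac{177541}{798930} - 2973} = \frac{22740 - -1462}{- \frac{177541}{798930} - 2973} = \frac{22740 + 1462}{- \frac{2375396431}{798930}} = 24202 \left(- \frac{798930}{2375396431}\right) = - \frac{19335703860}{2375396431}$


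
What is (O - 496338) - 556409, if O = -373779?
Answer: -1426526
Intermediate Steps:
(O - 496338) - 556409 = (-373779 - 496338) - 556409 = -870117 - 556409 = -1426526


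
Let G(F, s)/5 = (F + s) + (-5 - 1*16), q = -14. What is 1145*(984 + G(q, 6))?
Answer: 960655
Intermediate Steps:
G(F, s) = -105 + 5*F + 5*s (G(F, s) = 5*((F + s) + (-5 - 1*16)) = 5*((F + s) + (-5 - 16)) = 5*((F + s) - 21) = 5*(-21 + F + s) = -105 + 5*F + 5*s)
1145*(984 + G(q, 6)) = 1145*(984 + (-105 + 5*(-14) + 5*6)) = 1145*(984 + (-105 - 70 + 30)) = 1145*(984 - 145) = 1145*839 = 960655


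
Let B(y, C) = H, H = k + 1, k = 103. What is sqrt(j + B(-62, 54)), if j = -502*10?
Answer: 2*I*sqrt(1229) ≈ 70.114*I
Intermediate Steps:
H = 104 (H = 103 + 1 = 104)
B(y, C) = 104
j = -5020
sqrt(j + B(-62, 54)) = sqrt(-5020 + 104) = sqrt(-4916) = 2*I*sqrt(1229)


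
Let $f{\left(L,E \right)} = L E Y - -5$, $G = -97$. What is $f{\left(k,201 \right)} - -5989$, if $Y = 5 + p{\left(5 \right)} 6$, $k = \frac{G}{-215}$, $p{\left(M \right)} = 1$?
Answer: $\frac{1503177}{215} \approx 6991.5$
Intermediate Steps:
$k = \frac{97}{215}$ ($k = - \frac{97}{-215} = \left(-97\right) \left(- \frac{1}{215}\right) = \frac{97}{215} \approx 0.45116$)
$Y = 11$ ($Y = 5 + 1 \cdot 6 = 5 + 6 = 11$)
$f{\left(L,E \right)} = 5 + 11 E L$ ($f{\left(L,E \right)} = L E 11 - -5 = E L 11 + 5 = 11 E L + 5 = 5 + 11 E L$)
$f{\left(k,201 \right)} - -5989 = \left(5 + 11 \cdot 201 \cdot \frac{97}{215}\right) - -5989 = \left(5 + \frac{214467}{215}\right) + 5989 = \frac{215542}{215} + 5989 = \frac{1503177}{215}$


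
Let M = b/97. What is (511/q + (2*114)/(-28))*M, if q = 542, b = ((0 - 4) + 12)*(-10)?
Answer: 1092680/184009 ≈ 5.9382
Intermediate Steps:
b = -80 (b = (-4 + 12)*(-10) = 8*(-10) = -80)
M = -80/97 ≈ -0.82474
(511/q + (2*114)/(-28))*M = (511/542 + (2*114)/(-28))*(-80/97) = (511*(1/542) + 228*(-1/28))*(-80/97) = (511/542 - 57/7)*(-80/97) = -27317/3794*(-80/97) = 1092680/184009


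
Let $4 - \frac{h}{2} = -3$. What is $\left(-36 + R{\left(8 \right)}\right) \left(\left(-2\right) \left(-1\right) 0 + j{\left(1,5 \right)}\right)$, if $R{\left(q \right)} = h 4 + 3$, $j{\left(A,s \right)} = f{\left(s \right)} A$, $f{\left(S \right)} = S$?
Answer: $115$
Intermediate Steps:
$h = 14$ ($h = 8 - -6 = 8 + 6 = 14$)
$j{\left(A,s \right)} = A s$ ($j{\left(A,s \right)} = s A = A s$)
$R{\left(q \right)} = 59$ ($R{\left(q \right)} = 14 \cdot 4 + 3 = 56 + 3 = 59$)
$\left(-36 + R{\left(8 \right)}\right) \left(\left(-2\right) \left(-1\right) 0 + j{\left(1,5 \right)}\right) = \left(-36 + 59\right) \left(\left(-2\right) \left(-1\right) 0 + 1 \cdot 5\right) = 23 \left(2 \cdot 0 + 5\right) = 23 \left(0 + 5\right) = 23 \cdot 5 = 115$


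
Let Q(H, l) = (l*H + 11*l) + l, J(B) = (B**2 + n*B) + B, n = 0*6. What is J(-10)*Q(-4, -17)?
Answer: -12240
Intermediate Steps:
n = 0
J(B) = B + B**2 (J(B) = (B**2 + 0*B) + B = (B**2 + 0) + B = B**2 + B = B + B**2)
Q(H, l) = 12*l + H*l (Q(H, l) = (H*l + 11*l) + l = (11*l + H*l) + l = 12*l + H*l)
J(-10)*Q(-4, -17) = (-10*(1 - 10))*(-17*(12 - 4)) = (-10*(-9))*(-17*8) = 90*(-136) = -12240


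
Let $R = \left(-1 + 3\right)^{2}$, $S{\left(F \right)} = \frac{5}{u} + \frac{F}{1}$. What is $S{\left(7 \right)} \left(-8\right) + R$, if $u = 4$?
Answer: $-62$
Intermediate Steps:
$S{\left(F \right)} = \frac{5}{4} + F$ ($S{\left(F \right)} = \frac{5}{4} + \frac{F}{1} = 5 \cdot \frac{1}{4} + F 1 = \frac{5}{4} + F$)
$R = 4$ ($R = 2^{2} = 4$)
$S{\left(7 \right)} \left(-8\right) + R = \left(\frac{5}{4} + 7\right) \left(-8\right) + 4 = \frac{33}{4} \left(-8\right) + 4 = -66 + 4 = -62$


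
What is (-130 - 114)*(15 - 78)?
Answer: 15372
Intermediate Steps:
(-130 - 114)*(15 - 78) = -244*(-63) = 15372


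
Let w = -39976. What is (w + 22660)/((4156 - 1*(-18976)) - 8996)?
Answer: -1443/1178 ≈ -1.2250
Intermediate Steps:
(w + 22660)/((4156 - 1*(-18976)) - 8996) = (-39976 + 22660)/((4156 - 1*(-18976)) - 8996) = -17316/((4156 + 18976) - 8996) = -17316/(23132 - 8996) = -17316/14136 = -17316*1/14136 = -1443/1178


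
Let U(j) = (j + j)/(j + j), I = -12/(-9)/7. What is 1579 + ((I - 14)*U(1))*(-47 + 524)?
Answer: -35057/7 ≈ -5008.1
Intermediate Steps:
I = 4/21 (I = -12*(-⅑)*(⅐) = (4/3)*(⅐) = 4/21 ≈ 0.19048)
U(j) = 1 (U(j) = (2*j)/((2*j)) = (2*j)*(1/(2*j)) = 1)
1579 + ((I - 14)*U(1))*(-47 + 524) = 1579 + ((4/21 - 14)*1)*(-47 + 524) = 1579 - 290/21*1*477 = 1579 - 290/21*477 = 1579 - 46110/7 = -35057/7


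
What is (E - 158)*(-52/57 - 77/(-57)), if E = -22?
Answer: -1500/19 ≈ -78.947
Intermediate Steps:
(E - 158)*(-52/57 - 77/(-57)) = (-22 - 158)*(-52/57 - 77/(-57)) = -180*(-52*1/57 - 77*(-1/57)) = -180*(-52/57 + 77/57) = -180*25/57 = -1500/19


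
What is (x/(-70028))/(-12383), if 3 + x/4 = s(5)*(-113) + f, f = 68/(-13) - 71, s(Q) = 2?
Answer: -3968/2818259353 ≈ -1.4080e-6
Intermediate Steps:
f = -991/13 (f = 68*(-1/13) - 71 = -68/13 - 71 = -991/13 ≈ -76.231)
x = -15872/13 (x = -12 + 4*(2*(-113) - 991/13) = -12 + 4*(-226 - 991/13) = -12 + 4*(-3929/13) = -12 - 15716/13 = -15872/13 ≈ -1220.9)
(x/(-70028))/(-12383) = -15872/13/(-70028)/(-12383) = -15872/13*(-1/70028)*(-1/12383) = (3968/227591)*(-1/12383) = -3968/2818259353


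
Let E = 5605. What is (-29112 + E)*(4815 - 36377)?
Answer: 741927934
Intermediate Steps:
(-29112 + E)*(4815 - 36377) = (-29112 + 5605)*(4815 - 36377) = -23507*(-31562) = 741927934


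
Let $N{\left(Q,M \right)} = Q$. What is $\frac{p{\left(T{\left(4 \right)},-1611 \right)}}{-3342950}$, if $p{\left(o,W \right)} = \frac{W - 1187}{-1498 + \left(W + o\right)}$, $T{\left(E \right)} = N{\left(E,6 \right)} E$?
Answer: $- \frac{1399}{5169872175} \approx -2.7061 \cdot 10^{-7}$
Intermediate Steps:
$T{\left(E \right)} = E^{2}$ ($T{\left(E \right)} = E E = E^{2}$)
$p{\left(o,W \right)} = \frac{-1187 + W}{-1498 + W + o}$
$\frac{p{\left(T{\left(4 \right)},-1611 \right)}}{-3342950} = \frac{\frac{1}{-1498 - 1611 + 4^{2}} \left(-1187 - 1611\right)}{-3342950} = \frac{1}{-1498 - 1611 + 16} \left(-2798\right) \left(- \frac{1}{3342950}\right) = \frac{1}{-3093} \left(-2798\right) \left(- \frac{1}{3342950}\right) = \left(- \frac{1}{3093}\right) \left(-2798\right) \left(- \frac{1}{3342950}\right) = \frac{2798}{3093} \left(- \frac{1}{3342950}\right) = - \frac{1399}{5169872175}$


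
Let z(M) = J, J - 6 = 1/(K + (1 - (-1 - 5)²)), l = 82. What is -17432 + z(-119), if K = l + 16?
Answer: -1097837/63 ≈ -17426.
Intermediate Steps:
K = 98 (K = 82 + 16 = 98)
J = 379/63 (J = 6 + 1/(98 + (1 - (-1 - 5)²)) = 6 + 1/(98 + (1 - 1*(-6)²)) = 6 + 1/(98 + (1 - 1*36)) = 6 + 1/(98 + (1 - 36)) = 6 + 1/(98 - 35) = 6 + 1/63 = 379/63 ≈ 6.0159)
z(M) = 379/63
-17432 + z(-119) = -17432 + 379/63 = -1097837/63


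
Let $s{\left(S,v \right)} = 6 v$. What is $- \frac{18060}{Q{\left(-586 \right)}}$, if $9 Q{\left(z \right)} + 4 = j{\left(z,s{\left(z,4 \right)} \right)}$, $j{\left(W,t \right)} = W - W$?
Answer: $40635$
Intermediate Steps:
$j{\left(W,t \right)} = 0$
$Q{\left(z \right)} = - \frac{4}{9}$ ($Q{\left(z \right)} = - \frac{4}{9} + \frac{1}{9} \cdot 0 = - \frac{4}{9} + 0 = - \frac{4}{9}$)
$- \frac{18060}{Q{\left(-586 \right)}} = - \frac{18060}{- \frac{4}{9}} = \left(-18060\right) \left(- \frac{9}{4}\right) = 40635$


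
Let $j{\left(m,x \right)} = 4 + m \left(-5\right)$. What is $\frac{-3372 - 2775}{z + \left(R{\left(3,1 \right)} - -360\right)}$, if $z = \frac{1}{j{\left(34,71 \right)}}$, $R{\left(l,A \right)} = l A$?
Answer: $- \frac{1020402}{60257} \approx -16.934$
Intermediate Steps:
$j{\left(m,x \right)} = 4 - 5 m$
$R{\left(l,A \right)} = A l$
$z = - \frac{1}{166}$ ($z = \frac{1}{4 - 170} = \frac{1}{-166} = - \frac{1}{166} \approx -0.0060241$)
$\frac{-3372 - 2775}{z + \left(R{\left(3,1 \right)} - -360\right)} = \frac{-3372 - 2775}{- \frac{1}{166} + \left(1 \cdot 3 - -360\right)} = - \frac{6147}{- \frac{1}{166} + \left(3 + 360\right)} = - \frac{6147}{- \frac{1}{166} + 363} = - \frac{6147}{\frac{60257}{166}} = \left(-6147\right) \frac{166}{60257} = - \frac{1020402}{60257}$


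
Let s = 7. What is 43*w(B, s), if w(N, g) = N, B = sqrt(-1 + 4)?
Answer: 43*sqrt(3) ≈ 74.478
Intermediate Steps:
B = sqrt(3) ≈ 1.7320
43*w(B, s) = 43*sqrt(3)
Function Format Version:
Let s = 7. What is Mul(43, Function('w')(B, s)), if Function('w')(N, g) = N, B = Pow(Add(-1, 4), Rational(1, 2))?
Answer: Mul(43, Pow(3, Rational(1, 2))) ≈ 74.478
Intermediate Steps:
B = Pow(3, Rational(1, 2)) ≈ 1.7320
Mul(43, Function('w')(B, s)) = Mul(43, Pow(3, Rational(1, 2)))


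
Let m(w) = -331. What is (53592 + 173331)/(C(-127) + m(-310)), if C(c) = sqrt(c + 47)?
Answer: -25037171/36547 - 302564*I*sqrt(5)/36547 ≈ -685.07 - 18.512*I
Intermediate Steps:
C(c) = sqrt(47 + c)
(53592 + 173331)/(C(-127) + m(-310)) = (53592 + 173331)/(sqrt(47 - 127) - 331) = 226923/(sqrt(-80) - 331) = 226923/(4*I*sqrt(5) - 331) = 226923/(-331 + 4*I*sqrt(5))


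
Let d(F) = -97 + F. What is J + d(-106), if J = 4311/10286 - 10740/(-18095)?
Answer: -7518986065/37225034 ≈ -201.99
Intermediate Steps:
J = 37695837/37225034 (J = 4311*(1/10286) - 10740*(-1/18095) = 4311/10286 + 2148/3619 = 37695837/37225034 ≈ 1.0126)
J + d(-106) = 37695837/37225034 + (-97 - 106) = 37695837/37225034 - 203 = -7518986065/37225034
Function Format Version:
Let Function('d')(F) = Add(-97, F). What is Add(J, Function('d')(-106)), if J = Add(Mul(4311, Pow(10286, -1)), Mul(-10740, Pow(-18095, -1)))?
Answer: Rational(-7518986065, 37225034) ≈ -201.99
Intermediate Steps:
J = Rational(37695837, 37225034) (J = Add(Mul(4311, Rational(1, 10286)), Mul(-10740, Rational(-1, 18095))) = Add(Rational(4311, 10286), Rational(2148, 3619)) = Rational(37695837, 37225034) ≈ 1.0126)
Add(J, Function('d')(-106)) = Add(Rational(37695837, 37225034), Add(-97, -106)) = Add(Rational(37695837, 37225034), -203) = Rational(-7518986065, 37225034)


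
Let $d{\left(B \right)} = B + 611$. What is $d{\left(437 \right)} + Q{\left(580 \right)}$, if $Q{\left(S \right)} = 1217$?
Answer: $2265$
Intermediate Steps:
$d{\left(B \right)} = 611 + B$
$d{\left(437 \right)} + Q{\left(580 \right)} = \left(611 + 437\right) + 1217 = 1048 + 1217 = 2265$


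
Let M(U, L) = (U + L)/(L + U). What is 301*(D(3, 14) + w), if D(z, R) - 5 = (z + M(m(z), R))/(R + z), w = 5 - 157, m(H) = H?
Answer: -750995/17 ≈ -44176.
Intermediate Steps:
w = -152
M(U, L) = 1 (M(U, L) = (L + U)/(L + U) = 1)
D(z, R) = 5 + (1 + z)/(R + z) (D(z, R) = 5 + (z + 1)/(R + z) = 5 + (1 + z)/(R + z))
301*(D(3, 14) + w) = 301*((1 + 5*14 + 6*3)/(14 + 3) - 152) = 301*((1 + 70 + 18)/17 - 152) = 301*((1/17)*89 - 152) = 301*(89/17 - 152) = 301*(-2495/17) = -750995/17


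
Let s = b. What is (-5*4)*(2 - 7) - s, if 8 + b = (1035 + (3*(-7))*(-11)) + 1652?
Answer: -2810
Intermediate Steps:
b = 2910 (b = -8 + ((1035 + (3*(-7))*(-11)) + 1652) = -8 + ((1035 - 21*(-11)) + 1652) = -8 + ((1035 + 231) + 1652) = -8 + (1266 + 1652) = -8 + 2918 = 2910)
s = 2910
(-5*4)*(2 - 7) - s = (-5*4)*(2 - 7) - 1*2910 = -20*(-5) - 2910 = 100 - 2910 = -2810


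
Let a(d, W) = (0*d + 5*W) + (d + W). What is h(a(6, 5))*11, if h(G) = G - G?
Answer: 0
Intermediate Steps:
a(d, W) = d + 6*W (a(d, W) = (0 + 5*W) + (W + d) = 5*W + (W + d) = d + 6*W)
h(G) = 0
h(a(6, 5))*11 = 0*11 = 0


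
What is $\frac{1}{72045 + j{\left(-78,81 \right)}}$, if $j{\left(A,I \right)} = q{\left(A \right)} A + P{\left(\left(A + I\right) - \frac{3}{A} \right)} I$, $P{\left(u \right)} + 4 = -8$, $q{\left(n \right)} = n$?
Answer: $\frac{1}{77157} \approx 1.2961 \cdot 10^{-5}$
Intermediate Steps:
$P{\left(u \right)} = -12$ ($P{\left(u \right)} = -4 - 8 = -12$)
$j{\left(A,I \right)} = A^{2} - 12 I$ ($j{\left(A,I \right)} = A A - 12 I = A^{2} - 12 I$)
$\frac{1}{72045 + j{\left(-78,81 \right)}} = \frac{1}{72045 + \left(\left(-78\right)^{2} - 972\right)} = \frac{1}{72045 + \left(6084 - 972\right)} = \frac{1}{72045 + 5112} = \frac{1}{77157}$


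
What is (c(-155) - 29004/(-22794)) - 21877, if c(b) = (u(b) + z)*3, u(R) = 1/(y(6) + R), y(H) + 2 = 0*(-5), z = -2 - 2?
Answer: -13054793286/596443 ≈ -21888.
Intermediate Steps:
z = -4
y(H) = -2 (y(H) = -2 + 0*(-5) = -2 + 0 = -2)
u(R) = 1/(-2 + R)
c(b) = -12 + 3/(-2 + b) (c(b) = (1/(-2 + b) - 4)*3 = (-4 + 1/(-2 + b))*3 = -12 + 3/(-2 + b))
(c(-155) - 29004/(-22794)) - 21877 = (3*(9 - 4*(-155))/(-2 - 155) - 29004/(-22794)) - 21877 = (3*(9 + 620)/(-157) - 29004*(-1/22794)) - 21877 = (3*(-1/157)*629 + 4834/3799) - 21877 = (-1887/157 + 4834/3799) - 21877 = -6409775/596443 - 21877 = -13054793286/596443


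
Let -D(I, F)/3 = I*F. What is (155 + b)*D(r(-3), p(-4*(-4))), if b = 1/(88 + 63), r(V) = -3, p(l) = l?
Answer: 3370464/151 ≈ 22321.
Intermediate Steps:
b = 1/151 ≈ 0.0066225
D(I, F) = -3*F*I (D(I, F) = -3*I*F = -3*F*I)
(155 + b)*D(r(-3), p(-4*(-4))) = (155 + 1/151)*(-3*(-4*(-4))*(-3)) = 23406*(-3*16*(-3))/151 = (23406/151)*144 = 3370464/151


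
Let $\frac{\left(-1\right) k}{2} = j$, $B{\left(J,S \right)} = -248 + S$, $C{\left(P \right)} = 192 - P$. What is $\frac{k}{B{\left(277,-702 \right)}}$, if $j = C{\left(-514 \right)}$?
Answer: $\frac{706}{475} \approx 1.4863$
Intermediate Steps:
$j = 706$ ($j = 192 - -514 = 192 + 514 = 706$)
$k = -1412$ ($k = \left(-2\right) 706 = -1412$)
$\frac{k}{B{\left(277,-702 \right)}} = - \frac{1412}{-248 - 702} = - \frac{1412}{-950} = \left(-1412\right) \left(- \frac{1}{950}\right) = \frac{706}{475}$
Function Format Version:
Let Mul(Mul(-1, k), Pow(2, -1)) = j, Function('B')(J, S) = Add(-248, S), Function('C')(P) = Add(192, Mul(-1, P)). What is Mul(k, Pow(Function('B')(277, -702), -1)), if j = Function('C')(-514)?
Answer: Rational(706, 475) ≈ 1.4863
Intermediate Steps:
j = 706 (j = Add(192, Mul(-1, -514)) = Add(192, 514) = 706)
k = -1412 (k = Mul(-2, 706) = -1412)
Mul(k, Pow(Function('B')(277, -702), -1)) = Mul(-1412, Pow(Add(-248, -702), -1)) = Mul(-1412, Pow(-950, -1)) = Mul(-1412, Rational(-1, 950)) = Rational(706, 475)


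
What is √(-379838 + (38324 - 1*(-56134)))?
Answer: 2*I*√71345 ≈ 534.21*I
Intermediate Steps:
√(-379838 + (38324 - 1*(-56134))) = √(-379838 + (38324 + 56134)) = √(-379838 + 94458) = √(-285380) = 2*I*√71345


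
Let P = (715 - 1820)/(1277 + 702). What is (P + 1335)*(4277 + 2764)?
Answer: 18594295260/1979 ≈ 9.3958e+6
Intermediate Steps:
P = -1105/1979 ≈ -0.55836
(P + 1335)*(4277 + 2764) = (-1105/1979 + 1335)*(4277 + 2764) = (2640860/1979)*7041 = 18594295260/1979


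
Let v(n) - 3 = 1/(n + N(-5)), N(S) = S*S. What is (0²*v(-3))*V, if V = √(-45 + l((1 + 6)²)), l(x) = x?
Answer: 0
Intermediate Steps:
N(S) = S²
V = 2 (V = √(-45 + (1 + 6)²) = √(-45 + 7²) = √(-45 + 49) = √4 = 2)
v(n) = 3 + 1/(25 + n) (v(n) = 3 + 1/(n + (-5)²) = 3 + 1/(n + 25) = 3 + 1/(25 + n))
(0²*v(-3))*V = (0²*((76 + 3*(-3))/(25 - 3)))*2 = (0*((76 - 9)/22))*2 = (0*((1/22)*67))*2 = (0*(67/22))*2 = 0*2 = 0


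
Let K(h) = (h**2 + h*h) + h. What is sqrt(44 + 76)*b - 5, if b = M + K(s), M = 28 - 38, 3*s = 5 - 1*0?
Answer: -5 - 50*sqrt(30)/9 ≈ -35.429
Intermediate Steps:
s = 5/3 (s = (5 - 1*0)/3 = (5 + 0)/3 = (1/3)*5 = 5/3 ≈ 1.6667)
K(h) = h + 2*h**2 (K(h) = (h**2 + h**2) + h = 2*h**2 + h = h + 2*h**2)
M = -10
b = -25/9 (b = -10 + 5*(1 + 2*(5/3))/3 = -10 + 5*(1 + 10/3)/3 = -10 + (5/3)*(13/3) = -10 + 65/9 = -25/9 ≈ -2.7778)
sqrt(44 + 76)*b - 5 = sqrt(44 + 76)*(-25/9) - 5 = sqrt(120)*(-25/9) - 5 = (2*sqrt(30))*(-25/9) - 5 = -50*sqrt(30)/9 - 5 = -5 - 50*sqrt(30)/9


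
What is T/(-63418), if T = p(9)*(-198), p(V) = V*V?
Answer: 8019/31709 ≈ 0.25289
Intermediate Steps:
p(V) = V²
T = -16038 (T = 9²*(-198) = 81*(-198) = -16038)
T/(-63418) = -16038/(-63418) = -16038*(-1/63418) = 8019/31709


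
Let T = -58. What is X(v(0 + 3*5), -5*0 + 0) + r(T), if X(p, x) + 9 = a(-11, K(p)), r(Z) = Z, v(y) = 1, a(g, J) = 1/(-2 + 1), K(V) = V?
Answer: -68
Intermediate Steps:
a(g, J) = -1 (a(g, J) = 1/(-1) = -1)
X(p, x) = -10 (X(p, x) = -9 - 1 = -10)
X(v(0 + 3*5), -5*0 + 0) + r(T) = -10 - 58 = -68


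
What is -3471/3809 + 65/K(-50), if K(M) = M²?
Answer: -129691/146500 ≈ -0.88526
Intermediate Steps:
-3471/3809 + 65/K(-50) = -3471/3809 + 65/((-50)²) = -3471*1/3809 + 65/2500 = -267/293 + 65*(1/2500) = -267/293 + 13/500 = -129691/146500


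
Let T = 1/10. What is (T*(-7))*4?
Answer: -14/5 ≈ -2.8000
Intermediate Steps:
T = ⅒ ≈ 0.10000
(T*(-7))*4 = ((⅒)*(-7))*4 = -7/10*4 = -14/5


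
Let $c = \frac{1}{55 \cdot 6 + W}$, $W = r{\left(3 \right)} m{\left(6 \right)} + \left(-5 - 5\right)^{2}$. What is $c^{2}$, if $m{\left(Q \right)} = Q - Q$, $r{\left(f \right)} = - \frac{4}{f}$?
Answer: $\frac{1}{184900} \approx 5.4083 \cdot 10^{-6}$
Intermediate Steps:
$m{\left(Q \right)} = 0$
$W = 100$ ($W = - \frac{4}{3} \cdot 0 + \left(-5 - 5\right)^{2} = \left(-4\right) \frac{1}{3} \cdot 0 + \left(-10\right)^{2} = \left(- \frac{4}{3}\right) 0 + 100 = 0 + 100 = 100$)
$c = \frac{1}{430}$ ($c = \frac{1}{55 \cdot 6 + 100} = \frac{1}{330 + 100} = \frac{1}{430} \approx 0.0023256$)
$c^{2} = \left(\frac{1}{430}\right)^{2} = \frac{1}{184900}$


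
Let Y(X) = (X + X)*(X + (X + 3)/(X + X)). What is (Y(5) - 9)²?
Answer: 2401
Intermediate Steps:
Y(X) = 2*X*(X + (3 + X)/(2*X)) (Y(X) = (2*X)*(X + (3 + X)/((2*X))) = (2*X)*(X + (3 + X)*(1/(2*X))) = (2*X)*(X + (3 + X)/(2*X)) = 2*X*(X + (3 + X)/(2*X)))
(Y(5) - 9)² = ((3 + 5 + 2*5²) - 9)² = ((3 + 5 + 2*25) - 9)² = ((3 + 5 + 50) - 9)² = (58 - 9)² = 49² = 2401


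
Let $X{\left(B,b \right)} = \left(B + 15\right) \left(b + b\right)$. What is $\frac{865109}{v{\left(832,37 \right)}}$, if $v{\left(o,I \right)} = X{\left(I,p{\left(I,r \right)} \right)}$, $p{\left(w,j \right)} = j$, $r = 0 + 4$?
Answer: $\frac{865109}{416} \approx 2079.6$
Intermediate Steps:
$r = 4$
$X{\left(B,b \right)} = 2 b \left(15 + B\right)$ ($X{\left(B,b \right)} = \left(15 + B\right) 2 b = 2 b \left(15 + B\right)$)
$v{\left(o,I \right)} = 120 + 8 I$ ($v{\left(o,I \right)} = 2 \cdot 4 \left(15 + I\right) = 120 + 8 I$)
$\frac{865109}{v{\left(832,37 \right)}} = \frac{865109}{120 + 8 \cdot 37} = \frac{865109}{120 + 296} = \frac{865109}{416}$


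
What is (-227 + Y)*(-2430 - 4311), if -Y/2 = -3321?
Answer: -43243515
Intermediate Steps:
Y = 6642 (Y = -2*(-3321) = 6642)
(-227 + Y)*(-2430 - 4311) = (-227 + 6642)*(-2430 - 4311) = 6415*(-6741) = -43243515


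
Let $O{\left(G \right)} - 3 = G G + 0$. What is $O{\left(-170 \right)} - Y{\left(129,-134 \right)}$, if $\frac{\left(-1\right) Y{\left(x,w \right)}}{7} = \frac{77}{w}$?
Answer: $\frac{3872463}{134} \approx 28899.0$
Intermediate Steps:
$O{\left(G \right)} = 3 + G^{2}$ ($O{\left(G \right)} = 3 + \left(G G + 0\right) = 3 + \left(G^{2} + 0\right) = 3 + G^{2}$)
$Y{\left(x,w \right)} = - \frac{539}{w}$ ($Y{\left(x,w \right)} = - 7 \frac{77}{w} = - \frac{539}{w}$)
$O{\left(-170 \right)} - Y{\left(129,-134 \right)} = \left(3 + \left(-170\right)^{2}\right) - - \frac{539}{-134} = \left(3 + 28900\right) - \left(-539\right) \left(- \frac{1}{134}\right) = 28903 - \frac{539}{134} = \frac{3872463}{134}$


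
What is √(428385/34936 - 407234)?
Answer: I*√124255985913026/17468 ≈ 638.14*I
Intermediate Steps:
√(428385/34936 - 407234) = √(-14226698639/34936) = I*√124255985913026/17468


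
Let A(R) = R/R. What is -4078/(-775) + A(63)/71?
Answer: 290313/55025 ≈ 5.2760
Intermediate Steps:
A(R) = 1
-4078/(-775) + A(63)/71 = -4078/(-775) + 1/71 = -4078*(-1/775) + 1*(1/71) = 4078/775 + 1/71 = 290313/55025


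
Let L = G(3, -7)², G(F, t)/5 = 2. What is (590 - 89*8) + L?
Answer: -22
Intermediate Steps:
G(F, t) = 10 (G(F, t) = 5*2 = 10)
L = 100 (L = 10² = 100)
(590 - 89*8) + L = (590 - 89*8) + 100 = (590 - 712) + 100 = -122 + 100 = -22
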